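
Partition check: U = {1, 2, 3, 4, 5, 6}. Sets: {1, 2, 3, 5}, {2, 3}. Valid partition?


A partition requires: (1) non-empty parts, (2) pairwise disjoint, (3) union = U
Parts: {1, 2, 3, 5}, {2, 3}
Union of parts: {1, 2, 3, 5}
U = {1, 2, 3, 4, 5, 6}
All non-empty? True
Pairwise disjoint? False
Covers U? False

No, not a valid partition


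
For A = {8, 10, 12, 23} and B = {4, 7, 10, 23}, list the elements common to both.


A ∩ B = elements in both A and B
A = {8, 10, 12, 23}
B = {4, 7, 10, 23}
A ∩ B = {10, 23}

A ∩ B = {10, 23}


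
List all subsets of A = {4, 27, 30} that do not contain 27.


A subset of A that omits 27 is a subset of A \ {27}, so there are 2^(n-1) = 2^2 = 4 of them.
Subsets excluding 27: ∅, {4}, {30}, {4, 30}

Subsets excluding 27 (4 total): ∅, {4}, {30}, {4, 30}


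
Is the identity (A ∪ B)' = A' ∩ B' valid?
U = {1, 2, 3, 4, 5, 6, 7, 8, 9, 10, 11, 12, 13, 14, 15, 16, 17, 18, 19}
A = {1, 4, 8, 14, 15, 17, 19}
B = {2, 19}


LHS: A ∪ B = {1, 2, 4, 8, 14, 15, 17, 19}
(A ∪ B)' = U \ (A ∪ B) = {3, 5, 6, 7, 9, 10, 11, 12, 13, 16, 18}
A' = {2, 3, 5, 6, 7, 9, 10, 11, 12, 13, 16, 18}, B' = {1, 3, 4, 5, 6, 7, 8, 9, 10, 11, 12, 13, 14, 15, 16, 17, 18}
Claimed RHS: A' ∩ B' = {3, 5, 6, 7, 9, 10, 11, 12, 13, 16, 18}
Identity is VALID: LHS = RHS = {3, 5, 6, 7, 9, 10, 11, 12, 13, 16, 18} ✓

Identity is valid. (A ∪ B)' = A' ∩ B' = {3, 5, 6, 7, 9, 10, 11, 12, 13, 16, 18}


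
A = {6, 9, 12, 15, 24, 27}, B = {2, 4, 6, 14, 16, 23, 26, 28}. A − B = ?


A \ B = elements in A but not in B
A = {6, 9, 12, 15, 24, 27}
B = {2, 4, 6, 14, 16, 23, 26, 28}
Remove from A any elements in B
A \ B = {9, 12, 15, 24, 27}

A \ B = {9, 12, 15, 24, 27}


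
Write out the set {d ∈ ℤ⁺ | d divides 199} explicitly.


Checking each candidate:
Condition: positive divisors of 199
Result = {1, 199}

{1, 199}


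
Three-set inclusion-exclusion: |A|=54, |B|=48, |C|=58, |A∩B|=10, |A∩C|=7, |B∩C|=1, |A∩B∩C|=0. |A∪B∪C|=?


|A∪B∪C| = |A|+|B|+|C| - |A∩B|-|A∩C|-|B∩C| + |A∩B∩C|
= 54+48+58 - 10-7-1 + 0
= 160 - 18 + 0
= 142

|A ∪ B ∪ C| = 142


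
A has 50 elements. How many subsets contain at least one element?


Total subsets = 2^n = 2^50 = 1125899906842624
Non-empty subsets exclude the empty set: 2^n - 1
= 1125899906842624 - 1
= 1125899906842623

Number of non-empty subsets = 1125899906842623


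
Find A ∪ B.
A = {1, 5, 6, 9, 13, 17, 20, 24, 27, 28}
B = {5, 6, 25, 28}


A ∪ B = all elements in A or B (or both)
A = {1, 5, 6, 9, 13, 17, 20, 24, 27, 28}
B = {5, 6, 25, 28}
A ∪ B = {1, 5, 6, 9, 13, 17, 20, 24, 25, 27, 28}

A ∪ B = {1, 5, 6, 9, 13, 17, 20, 24, 25, 27, 28}


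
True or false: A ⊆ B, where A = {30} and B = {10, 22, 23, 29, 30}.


A ⊆ B means every element of A is in B.
All elements of A are in B.
So A ⊆ B.

Yes, A ⊆ B


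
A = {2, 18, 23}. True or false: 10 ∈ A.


A = {2, 18, 23}
Checking if 10 is in A
10 is not in A → False

10 ∉ A


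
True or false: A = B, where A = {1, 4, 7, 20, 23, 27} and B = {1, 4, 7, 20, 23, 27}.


Two sets are equal iff they have exactly the same elements.
A = {1, 4, 7, 20, 23, 27}
B = {1, 4, 7, 20, 23, 27}
Same elements → A = B

Yes, A = B


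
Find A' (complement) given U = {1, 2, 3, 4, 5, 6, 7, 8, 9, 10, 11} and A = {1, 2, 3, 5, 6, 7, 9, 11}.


Aᶜ = U \ A = elements in U but not in A
U = {1, 2, 3, 4, 5, 6, 7, 8, 9, 10, 11}
A = {1, 2, 3, 5, 6, 7, 9, 11}
Aᶜ = {4, 8, 10}

Aᶜ = {4, 8, 10}


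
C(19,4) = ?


C(n,k) = n! / (k!(n-k)!)
C(19,4) = 19! / (4!15!)
= 3876

C(19,4) = 3876


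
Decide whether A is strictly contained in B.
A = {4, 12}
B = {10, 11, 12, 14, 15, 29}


A ⊂ B requires: A ⊆ B AND A ≠ B.
A ⊆ B? No
A ⊄ B, so A is not a proper subset.

No, A is not a proper subset of B


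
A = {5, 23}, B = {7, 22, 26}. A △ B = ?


A △ B = (A \ B) ∪ (B \ A) = elements in exactly one of A or B
A \ B = {5, 23}
B \ A = {7, 22, 26}
A △ B = {5, 7, 22, 23, 26}

A △ B = {5, 7, 22, 23, 26}


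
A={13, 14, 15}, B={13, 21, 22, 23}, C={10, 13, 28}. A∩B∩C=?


A ∩ B = {13}
(A ∩ B) ∩ C = {13}

A ∩ B ∩ C = {13}


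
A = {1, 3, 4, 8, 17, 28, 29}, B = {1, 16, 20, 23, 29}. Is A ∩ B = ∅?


Disjoint means A ∩ B = ∅.
A ∩ B = {1, 29}
A ∩ B ≠ ∅, so A and B are NOT disjoint.

No, A and B are not disjoint (A ∩ B = {1, 29})


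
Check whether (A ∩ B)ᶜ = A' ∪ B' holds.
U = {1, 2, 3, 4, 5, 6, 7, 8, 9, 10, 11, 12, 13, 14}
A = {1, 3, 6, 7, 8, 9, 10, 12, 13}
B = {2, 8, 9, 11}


LHS: A ∩ B = {8, 9}
(A ∩ B)' = U \ (A ∩ B) = {1, 2, 3, 4, 5, 6, 7, 10, 11, 12, 13, 14}
A' = {2, 4, 5, 11, 14}, B' = {1, 3, 4, 5, 6, 7, 10, 12, 13, 14}
Claimed RHS: A' ∪ B' = {1, 2, 3, 4, 5, 6, 7, 10, 11, 12, 13, 14}
Identity is VALID: LHS = RHS = {1, 2, 3, 4, 5, 6, 7, 10, 11, 12, 13, 14} ✓

Identity is valid. (A ∩ B)' = A' ∪ B' = {1, 2, 3, 4, 5, 6, 7, 10, 11, 12, 13, 14}


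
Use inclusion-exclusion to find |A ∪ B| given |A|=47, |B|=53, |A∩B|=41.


|A ∪ B| = |A| + |B| - |A ∩ B|
= 47 + 53 - 41
= 59

|A ∪ B| = 59


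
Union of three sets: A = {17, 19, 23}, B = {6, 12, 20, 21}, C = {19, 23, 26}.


A ∪ B = {6, 12, 17, 19, 20, 21, 23}
(A ∪ B) ∪ C = {6, 12, 17, 19, 20, 21, 23, 26}

A ∪ B ∪ C = {6, 12, 17, 19, 20, 21, 23, 26}


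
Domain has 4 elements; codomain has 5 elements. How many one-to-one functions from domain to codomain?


An injection sends each of |A| = 4 inputs to a distinct output in B.
# injections = |B|·(|B|-1)·…·(|B|-|A|+1) = 5! / (5 - 4)!
= 5 × 4 × 3 × 2
= 120

Number of injections = 120


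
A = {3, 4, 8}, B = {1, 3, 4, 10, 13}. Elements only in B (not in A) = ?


A = {3, 4, 8}
B = {1, 3, 4, 10, 13}
Region: only in B (not in A)
Elements: {1, 10, 13}

Elements only in B (not in A): {1, 10, 13}


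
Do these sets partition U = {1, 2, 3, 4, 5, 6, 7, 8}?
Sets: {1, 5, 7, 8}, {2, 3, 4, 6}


A partition requires: (1) non-empty parts, (2) pairwise disjoint, (3) union = U
Parts: {1, 5, 7, 8}, {2, 3, 4, 6}
Union of parts: {1, 2, 3, 4, 5, 6, 7, 8}
U = {1, 2, 3, 4, 5, 6, 7, 8}
All non-empty? True
Pairwise disjoint? True
Covers U? True

Yes, valid partition


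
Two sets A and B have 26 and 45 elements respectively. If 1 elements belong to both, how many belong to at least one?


|A ∪ B| = |A| + |B| - |A ∩ B|
= 26 + 45 - 1
= 70

|A ∪ B| = 70


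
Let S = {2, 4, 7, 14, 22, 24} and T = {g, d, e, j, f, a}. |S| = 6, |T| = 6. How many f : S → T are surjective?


n = |S| = 6, k = |T| = 6. Surjections via inclusion-exclusion:
S(n,k) = Σ(-1)^i × C(k,i) × (k-i)^n, i=0 to k
i=0: (-1)^0×C(6,0)×6^6 = 46656
i=1: (-1)^1×C(6,1)×5^6 = -93750
i=2: (-1)^2×C(6,2)×4^6 = 61440
i=3: (-1)^3×C(6,3)×3^6 = -14580
i=4: (-1)^4×C(6,4)×2^6 = 960
i=5: (-1)^5×C(6,5)×1^6 = -6
i=6: (-1)^6×C(6,6)×0^6 = 0
Total = 720

Number of surjections = 720


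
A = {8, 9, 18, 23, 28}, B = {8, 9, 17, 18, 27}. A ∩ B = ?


A ∩ B = elements in both A and B
A = {8, 9, 18, 23, 28}
B = {8, 9, 17, 18, 27}
A ∩ B = {8, 9, 18}

A ∩ B = {8, 9, 18}


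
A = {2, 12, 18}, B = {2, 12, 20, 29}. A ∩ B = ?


A ∩ B = elements in both A and B
A = {2, 12, 18}
B = {2, 12, 20, 29}
A ∩ B = {2, 12}

A ∩ B = {2, 12}


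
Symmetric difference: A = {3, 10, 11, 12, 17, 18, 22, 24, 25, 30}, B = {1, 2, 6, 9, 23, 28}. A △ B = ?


A △ B = (A \ B) ∪ (B \ A) = elements in exactly one of A or B
A \ B = {3, 10, 11, 12, 17, 18, 22, 24, 25, 30}
B \ A = {1, 2, 6, 9, 23, 28}
A △ B = {1, 2, 3, 6, 9, 10, 11, 12, 17, 18, 22, 23, 24, 25, 28, 30}

A △ B = {1, 2, 3, 6, 9, 10, 11, 12, 17, 18, 22, 23, 24, 25, 28, 30}


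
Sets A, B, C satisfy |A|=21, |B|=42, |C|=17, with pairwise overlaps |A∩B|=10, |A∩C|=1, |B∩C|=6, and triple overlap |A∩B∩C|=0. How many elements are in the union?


|A∪B∪C| = |A|+|B|+|C| - |A∩B|-|A∩C|-|B∩C| + |A∩B∩C|
= 21+42+17 - 10-1-6 + 0
= 80 - 17 + 0
= 63

|A ∪ B ∪ C| = 63


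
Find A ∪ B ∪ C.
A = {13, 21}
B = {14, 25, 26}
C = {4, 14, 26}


A ∪ B = {13, 14, 21, 25, 26}
(A ∪ B) ∪ C = {4, 13, 14, 21, 25, 26}

A ∪ B ∪ C = {4, 13, 14, 21, 25, 26}


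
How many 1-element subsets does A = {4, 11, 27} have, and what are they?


|A| = 3, so A has C(3,1) = 3 subsets of size 1.
Enumerate by choosing 1 elements from A at a time:
{4}, {11}, {27}

1-element subsets (3 total): {4}, {11}, {27}


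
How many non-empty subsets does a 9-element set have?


Total subsets = 2^n = 2^9 = 512
Non-empty subsets exclude the empty set: 2^n - 1
= 512 - 1
= 511

Number of non-empty subsets = 511


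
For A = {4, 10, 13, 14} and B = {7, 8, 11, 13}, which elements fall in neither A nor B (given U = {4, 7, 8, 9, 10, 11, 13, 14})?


A = {4, 10, 13, 14}
B = {7, 8, 11, 13}
Region: in neither A nor B (given U = {4, 7, 8, 9, 10, 11, 13, 14})
Elements: {9}

Elements in neither A nor B (given U = {4, 7, 8, 9, 10, 11, 13, 14}): {9}


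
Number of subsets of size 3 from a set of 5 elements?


C(n,k) = n! / (k!(n-k)!)
C(5,3) = 5! / (3!2!)
= 10

C(5,3) = 10


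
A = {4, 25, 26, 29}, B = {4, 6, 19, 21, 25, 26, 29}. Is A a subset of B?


A ⊆ B means every element of A is in B.
All elements of A are in B.
So A ⊆ B.

Yes, A ⊆ B


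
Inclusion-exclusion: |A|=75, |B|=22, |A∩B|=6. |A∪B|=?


|A ∪ B| = |A| + |B| - |A ∩ B|
= 75 + 22 - 6
= 91

|A ∪ B| = 91


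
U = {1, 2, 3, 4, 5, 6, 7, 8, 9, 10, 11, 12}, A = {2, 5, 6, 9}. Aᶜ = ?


Aᶜ = U \ A = elements in U but not in A
U = {1, 2, 3, 4, 5, 6, 7, 8, 9, 10, 11, 12}
A = {2, 5, 6, 9}
Aᶜ = {1, 3, 4, 7, 8, 10, 11, 12}

Aᶜ = {1, 3, 4, 7, 8, 10, 11, 12}


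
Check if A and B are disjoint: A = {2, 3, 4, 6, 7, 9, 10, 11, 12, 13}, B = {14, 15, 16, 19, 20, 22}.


Disjoint means A ∩ B = ∅.
A ∩ B = ∅
A ∩ B = ∅, so A and B are disjoint.

Yes, A and B are disjoint


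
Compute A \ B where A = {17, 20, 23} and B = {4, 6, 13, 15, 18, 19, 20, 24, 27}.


A \ B = elements in A but not in B
A = {17, 20, 23}
B = {4, 6, 13, 15, 18, 19, 20, 24, 27}
Remove from A any elements in B
A \ B = {17, 23}

A \ B = {17, 23}


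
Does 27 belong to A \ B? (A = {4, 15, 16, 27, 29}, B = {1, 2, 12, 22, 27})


A = {4, 15, 16, 27, 29}, B = {1, 2, 12, 22, 27}
A \ B = elements in A but not in B
A \ B = {4, 15, 16, 29}
Checking if 27 ∈ A \ B
27 is not in A \ B → False

27 ∉ A \ B


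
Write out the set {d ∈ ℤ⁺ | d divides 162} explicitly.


Checking each candidate:
Condition: positive divisors of 162
Result = {1, 2, 3, 6, 9, 18, 27, 54, 81, 162}

{1, 2, 3, 6, 9, 18, 27, 54, 81, 162}


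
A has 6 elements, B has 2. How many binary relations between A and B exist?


A relation from A to B is any subset of A × B.
|A × B| = 6 × 2 = 12
# relations = 2^|A × B| = 2^12 = 4096

Number of relations = 4096


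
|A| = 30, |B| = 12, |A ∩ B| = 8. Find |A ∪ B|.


|A ∪ B| = |A| + |B| - |A ∩ B|
= 30 + 12 - 8
= 34

|A ∪ B| = 34


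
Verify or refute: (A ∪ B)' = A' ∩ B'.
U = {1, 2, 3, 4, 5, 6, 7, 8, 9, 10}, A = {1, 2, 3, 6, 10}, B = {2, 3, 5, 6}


LHS: A ∪ B = {1, 2, 3, 5, 6, 10}
(A ∪ B)' = U \ (A ∪ B) = {4, 7, 8, 9}
A' = {4, 5, 7, 8, 9}, B' = {1, 4, 7, 8, 9, 10}
Claimed RHS: A' ∩ B' = {4, 7, 8, 9}
Identity is VALID: LHS = RHS = {4, 7, 8, 9} ✓

Identity is valid. (A ∪ B)' = A' ∩ B' = {4, 7, 8, 9}


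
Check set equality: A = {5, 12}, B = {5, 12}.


Two sets are equal iff they have exactly the same elements.
A = {5, 12}
B = {5, 12}
Same elements → A = B

Yes, A = B


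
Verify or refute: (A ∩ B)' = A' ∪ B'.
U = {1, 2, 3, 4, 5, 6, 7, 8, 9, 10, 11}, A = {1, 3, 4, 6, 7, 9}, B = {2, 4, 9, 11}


LHS: A ∩ B = {4, 9}
(A ∩ B)' = U \ (A ∩ B) = {1, 2, 3, 5, 6, 7, 8, 10, 11}
A' = {2, 5, 8, 10, 11}, B' = {1, 3, 5, 6, 7, 8, 10}
Claimed RHS: A' ∪ B' = {1, 2, 3, 5, 6, 7, 8, 10, 11}
Identity is VALID: LHS = RHS = {1, 2, 3, 5, 6, 7, 8, 10, 11} ✓

Identity is valid. (A ∩ B)' = A' ∪ B' = {1, 2, 3, 5, 6, 7, 8, 10, 11}


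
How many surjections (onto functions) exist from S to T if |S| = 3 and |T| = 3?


n = |S| = 3, k = |T| = 3. Surjections via inclusion-exclusion:
S(n,k) = Σ(-1)^i × C(k,i) × (k-i)^n, i=0 to k
i=0: (-1)^0×C(3,0)×3^3 = 27
i=1: (-1)^1×C(3,1)×2^3 = -24
i=2: (-1)^2×C(3,2)×1^3 = 3
i=3: (-1)^3×C(3,3)×0^3 = 0
Total = 6

Number of surjections = 6


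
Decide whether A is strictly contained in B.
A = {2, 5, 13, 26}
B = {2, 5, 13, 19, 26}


A ⊂ B requires: A ⊆ B AND A ≠ B.
A ⊆ B? Yes
A = B? No
A ⊂ B: Yes (A is a proper subset of B)

Yes, A ⊂ B


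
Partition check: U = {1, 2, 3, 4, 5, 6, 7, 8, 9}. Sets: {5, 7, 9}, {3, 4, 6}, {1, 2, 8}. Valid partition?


A partition requires: (1) non-empty parts, (2) pairwise disjoint, (3) union = U
Parts: {5, 7, 9}, {3, 4, 6}, {1, 2, 8}
Union of parts: {1, 2, 3, 4, 5, 6, 7, 8, 9}
U = {1, 2, 3, 4, 5, 6, 7, 8, 9}
All non-empty? True
Pairwise disjoint? True
Covers U? True

Yes, valid partition


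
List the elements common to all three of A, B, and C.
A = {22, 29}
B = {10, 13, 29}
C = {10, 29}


A ∩ B = {29}
(A ∩ B) ∩ C = {29}

A ∩ B ∩ C = {29}


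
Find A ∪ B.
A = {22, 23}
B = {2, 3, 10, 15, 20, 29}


A ∪ B = all elements in A or B (or both)
A = {22, 23}
B = {2, 3, 10, 15, 20, 29}
A ∪ B = {2, 3, 10, 15, 20, 22, 23, 29}

A ∪ B = {2, 3, 10, 15, 20, 22, 23, 29}


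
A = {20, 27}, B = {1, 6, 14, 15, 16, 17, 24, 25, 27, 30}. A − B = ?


A \ B = elements in A but not in B
A = {20, 27}
B = {1, 6, 14, 15, 16, 17, 24, 25, 27, 30}
Remove from A any elements in B
A \ B = {20}

A \ B = {20}


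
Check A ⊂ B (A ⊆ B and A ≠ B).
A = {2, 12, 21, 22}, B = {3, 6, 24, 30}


A ⊂ B requires: A ⊆ B AND A ≠ B.
A ⊆ B? No
A ⊄ B, so A is not a proper subset.

No, A is not a proper subset of B


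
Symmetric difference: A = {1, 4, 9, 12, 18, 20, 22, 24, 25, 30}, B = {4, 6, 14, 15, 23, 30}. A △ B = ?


A △ B = (A \ B) ∪ (B \ A) = elements in exactly one of A or B
A \ B = {1, 9, 12, 18, 20, 22, 24, 25}
B \ A = {6, 14, 15, 23}
A △ B = {1, 6, 9, 12, 14, 15, 18, 20, 22, 23, 24, 25}

A △ B = {1, 6, 9, 12, 14, 15, 18, 20, 22, 23, 24, 25}


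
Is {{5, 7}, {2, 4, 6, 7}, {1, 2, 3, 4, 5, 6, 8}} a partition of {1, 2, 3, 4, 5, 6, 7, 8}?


A partition requires: (1) non-empty parts, (2) pairwise disjoint, (3) union = U
Parts: {5, 7}, {2, 4, 6, 7}, {1, 2, 3, 4, 5, 6, 8}
Union of parts: {1, 2, 3, 4, 5, 6, 7, 8}
U = {1, 2, 3, 4, 5, 6, 7, 8}
All non-empty? True
Pairwise disjoint? False
Covers U? True

No, not a valid partition


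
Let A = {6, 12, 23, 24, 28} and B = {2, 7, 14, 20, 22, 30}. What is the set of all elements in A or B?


A ∪ B = all elements in A or B (or both)
A = {6, 12, 23, 24, 28}
B = {2, 7, 14, 20, 22, 30}
A ∪ B = {2, 6, 7, 12, 14, 20, 22, 23, 24, 28, 30}

A ∪ B = {2, 6, 7, 12, 14, 20, 22, 23, 24, 28, 30}


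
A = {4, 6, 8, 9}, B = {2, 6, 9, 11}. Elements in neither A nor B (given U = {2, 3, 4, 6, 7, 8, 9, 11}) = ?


A = {4, 6, 8, 9}
B = {2, 6, 9, 11}
Region: in neither A nor B (given U = {2, 3, 4, 6, 7, 8, 9, 11})
Elements: {3, 7}

Elements in neither A nor B (given U = {2, 3, 4, 6, 7, 8, 9, 11}): {3, 7}


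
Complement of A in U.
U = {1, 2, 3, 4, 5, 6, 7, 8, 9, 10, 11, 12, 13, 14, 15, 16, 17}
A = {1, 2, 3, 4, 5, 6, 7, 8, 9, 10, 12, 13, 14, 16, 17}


Aᶜ = U \ A = elements in U but not in A
U = {1, 2, 3, 4, 5, 6, 7, 8, 9, 10, 11, 12, 13, 14, 15, 16, 17}
A = {1, 2, 3, 4, 5, 6, 7, 8, 9, 10, 12, 13, 14, 16, 17}
Aᶜ = {11, 15}

Aᶜ = {11, 15}


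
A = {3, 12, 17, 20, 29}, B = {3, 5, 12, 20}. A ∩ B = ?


A ∩ B = elements in both A and B
A = {3, 12, 17, 20, 29}
B = {3, 5, 12, 20}
A ∩ B = {3, 12, 20}

A ∩ B = {3, 12, 20}


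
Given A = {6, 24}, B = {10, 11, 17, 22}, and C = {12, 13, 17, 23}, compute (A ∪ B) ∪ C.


A ∪ B = {6, 10, 11, 17, 22, 24}
(A ∪ B) ∪ C = {6, 10, 11, 12, 13, 17, 22, 23, 24}

A ∪ B ∪ C = {6, 10, 11, 12, 13, 17, 22, 23, 24}


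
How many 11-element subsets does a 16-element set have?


C(n,k) = n! / (k!(n-k)!)
C(16,11) = 16! / (11!5!)
= 4368

C(16,11) = 4368


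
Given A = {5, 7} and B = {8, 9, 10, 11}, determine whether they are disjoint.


Disjoint means A ∩ B = ∅.
A ∩ B = ∅
A ∩ B = ∅, so A and B are disjoint.

Yes, A and B are disjoint


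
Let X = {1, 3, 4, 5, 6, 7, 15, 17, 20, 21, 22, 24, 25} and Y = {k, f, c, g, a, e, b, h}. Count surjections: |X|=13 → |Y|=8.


n = |X| = 13, k = |Y| = 8. Surjections via inclusion-exclusion:
S(n,k) = Σ(-1)^i × C(k,i) × (k-i)^n, i=0 to k
i=0: (-1)^0×C(8,0)×8^13 = 549755813888
i=1: (-1)^1×C(8,1)×7^13 = -775112083256
i=2: (-1)^2×C(8,2)×6^13 = 365699432448
i=3: (-1)^3×C(8,3)×5^13 = -68359375000
i=4: (-1)^4×C(8,4)×4^13 = 4697620480
i=5: (-1)^5×C(8,5)×3^13 = -89282088
i=6: (-1)^6×C(8,6)×2^13 = 229376
i=7: (-1)^7×C(8,7)×1^13 = -8
i=8: (-1)^8×C(8,8)×0^13 = 0
Total = 76592355840

Number of surjections = 76592355840


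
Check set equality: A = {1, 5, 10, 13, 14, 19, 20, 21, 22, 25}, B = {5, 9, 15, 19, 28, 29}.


Two sets are equal iff they have exactly the same elements.
A = {1, 5, 10, 13, 14, 19, 20, 21, 22, 25}
B = {5, 9, 15, 19, 28, 29}
Differences: {1, 9, 10, 13, 14, 15, 20, 21, 22, 25, 28, 29}
A ≠ B

No, A ≠ B


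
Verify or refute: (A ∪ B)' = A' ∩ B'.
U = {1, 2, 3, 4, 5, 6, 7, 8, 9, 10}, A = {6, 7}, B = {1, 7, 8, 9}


LHS: A ∪ B = {1, 6, 7, 8, 9}
(A ∪ B)' = U \ (A ∪ B) = {2, 3, 4, 5, 10}
A' = {1, 2, 3, 4, 5, 8, 9, 10}, B' = {2, 3, 4, 5, 6, 10}
Claimed RHS: A' ∩ B' = {2, 3, 4, 5, 10}
Identity is VALID: LHS = RHS = {2, 3, 4, 5, 10} ✓

Identity is valid. (A ∪ B)' = A' ∩ B' = {2, 3, 4, 5, 10}


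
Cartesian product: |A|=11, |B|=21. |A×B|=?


|A × B| = |A| × |B|
= 11 × 21
= 231

|A × B| = 231


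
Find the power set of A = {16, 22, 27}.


|A| = 3, so |P(A)| = 2^3 = 8
Enumerate subsets by cardinality (0 to 3):
∅, {16}, {22}, {27}, {16, 22}, {16, 27}, {22, 27}, {16, 22, 27}

P(A) has 8 subsets: ∅, {16}, {22}, {27}, {16, 22}, {16, 27}, {22, 27}, {16, 22, 27}


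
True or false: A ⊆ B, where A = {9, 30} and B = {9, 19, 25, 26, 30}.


A ⊆ B means every element of A is in B.
All elements of A are in B.
So A ⊆ B.

Yes, A ⊆ B


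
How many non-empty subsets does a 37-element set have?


Total subsets = 2^n = 2^37 = 137438953472
Non-empty subsets exclude the empty set: 2^n - 1
= 137438953472 - 1
= 137438953471

Number of non-empty subsets = 137438953471


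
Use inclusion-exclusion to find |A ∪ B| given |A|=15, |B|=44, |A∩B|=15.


|A ∪ B| = |A| + |B| - |A ∩ B|
= 15 + 44 - 15
= 44

|A ∪ B| = 44


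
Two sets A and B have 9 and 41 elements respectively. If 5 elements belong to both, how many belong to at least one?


|A ∪ B| = |A| + |B| - |A ∩ B|
= 9 + 41 - 5
= 45

|A ∪ B| = 45


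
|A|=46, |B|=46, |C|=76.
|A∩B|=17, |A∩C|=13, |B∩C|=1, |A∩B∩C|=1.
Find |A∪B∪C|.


|A∪B∪C| = |A|+|B|+|C| - |A∩B|-|A∩C|-|B∩C| + |A∩B∩C|
= 46+46+76 - 17-13-1 + 1
= 168 - 31 + 1
= 138

|A ∪ B ∪ C| = 138


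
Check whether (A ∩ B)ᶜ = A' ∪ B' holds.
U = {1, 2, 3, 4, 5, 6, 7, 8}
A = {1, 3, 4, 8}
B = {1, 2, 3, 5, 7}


LHS: A ∩ B = {1, 3}
(A ∩ B)' = U \ (A ∩ B) = {2, 4, 5, 6, 7, 8}
A' = {2, 5, 6, 7}, B' = {4, 6, 8}
Claimed RHS: A' ∪ B' = {2, 4, 5, 6, 7, 8}
Identity is VALID: LHS = RHS = {2, 4, 5, 6, 7, 8} ✓

Identity is valid. (A ∩ B)' = A' ∪ B' = {2, 4, 5, 6, 7, 8}


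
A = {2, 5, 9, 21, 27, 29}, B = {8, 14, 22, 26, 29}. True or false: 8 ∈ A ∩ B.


A = {2, 5, 9, 21, 27, 29}, B = {8, 14, 22, 26, 29}
A ∩ B = elements in both A and B
A ∩ B = {29}
Checking if 8 ∈ A ∩ B
8 is not in A ∩ B → False

8 ∉ A ∩ B


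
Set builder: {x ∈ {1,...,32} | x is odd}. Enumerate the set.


Checking each candidate:
Condition: odd numbers in {1,...,32}
Result = {1, 3, 5, 7, 9, 11, 13, 15, 17, 19, 21, 23, 25, 27, 29, 31}

{1, 3, 5, 7, 9, 11, 13, 15, 17, 19, 21, 23, 25, 27, 29, 31}


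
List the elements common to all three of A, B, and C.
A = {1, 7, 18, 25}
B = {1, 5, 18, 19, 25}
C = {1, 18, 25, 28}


A ∩ B = {1, 18, 25}
(A ∩ B) ∩ C = {1, 18, 25}

A ∩ B ∩ C = {1, 18, 25}


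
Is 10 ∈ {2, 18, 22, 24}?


A = {2, 18, 22, 24}
Checking if 10 is in A
10 is not in A → False

10 ∉ A


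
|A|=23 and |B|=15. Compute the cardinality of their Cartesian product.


|A × B| = |A| × |B|
= 23 × 15
= 345

|A × B| = 345


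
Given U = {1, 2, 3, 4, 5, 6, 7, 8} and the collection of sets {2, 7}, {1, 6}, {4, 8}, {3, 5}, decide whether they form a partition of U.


A partition requires: (1) non-empty parts, (2) pairwise disjoint, (3) union = U
Parts: {2, 7}, {1, 6}, {4, 8}, {3, 5}
Union of parts: {1, 2, 3, 4, 5, 6, 7, 8}
U = {1, 2, 3, 4, 5, 6, 7, 8}
All non-empty? True
Pairwise disjoint? True
Covers U? True

Yes, valid partition


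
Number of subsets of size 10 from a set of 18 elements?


C(n,k) = n! / (k!(n-k)!)
C(18,10) = 18! / (10!8!)
= 43758

C(18,10) = 43758


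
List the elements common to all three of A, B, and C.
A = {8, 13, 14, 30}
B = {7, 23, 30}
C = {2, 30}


A ∩ B = {30}
(A ∩ B) ∩ C = {30}

A ∩ B ∩ C = {30}


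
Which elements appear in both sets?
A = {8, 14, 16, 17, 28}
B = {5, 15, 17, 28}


A ∩ B = elements in both A and B
A = {8, 14, 16, 17, 28}
B = {5, 15, 17, 28}
A ∩ B = {17, 28}

A ∩ B = {17, 28}


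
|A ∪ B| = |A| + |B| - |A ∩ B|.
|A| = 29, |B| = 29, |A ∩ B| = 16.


|A ∪ B| = |A| + |B| - |A ∩ B|
= 29 + 29 - 16
= 42

|A ∪ B| = 42


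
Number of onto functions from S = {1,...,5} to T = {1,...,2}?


n = |S| = 5, k = |T| = 2. Surjections via inclusion-exclusion:
S(n,k) = Σ(-1)^i × C(k,i) × (k-i)^n, i=0 to k
i=0: (-1)^0×C(2,0)×2^5 = 32
i=1: (-1)^1×C(2,1)×1^5 = -2
i=2: (-1)^2×C(2,2)×0^5 = 0
Total = 30

Number of surjections = 30


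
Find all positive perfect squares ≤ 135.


Checking each candidate:
Condition: positive perfect squares ≤ 135
Result = {1, 4, 9, 16, 25, 36, 49, 64, 81, 100, 121}

{1, 4, 9, 16, 25, 36, 49, 64, 81, 100, 121}


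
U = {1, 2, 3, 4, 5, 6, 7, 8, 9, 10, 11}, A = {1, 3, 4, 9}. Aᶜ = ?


Aᶜ = U \ A = elements in U but not in A
U = {1, 2, 3, 4, 5, 6, 7, 8, 9, 10, 11}
A = {1, 3, 4, 9}
Aᶜ = {2, 5, 6, 7, 8, 10, 11}

Aᶜ = {2, 5, 6, 7, 8, 10, 11}


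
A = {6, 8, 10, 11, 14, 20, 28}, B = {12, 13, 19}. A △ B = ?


A △ B = (A \ B) ∪ (B \ A) = elements in exactly one of A or B
A \ B = {6, 8, 10, 11, 14, 20, 28}
B \ A = {12, 13, 19}
A △ B = {6, 8, 10, 11, 12, 13, 14, 19, 20, 28}

A △ B = {6, 8, 10, 11, 12, 13, 14, 19, 20, 28}


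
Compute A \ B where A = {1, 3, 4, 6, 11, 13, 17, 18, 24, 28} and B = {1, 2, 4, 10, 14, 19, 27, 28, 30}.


A \ B = elements in A but not in B
A = {1, 3, 4, 6, 11, 13, 17, 18, 24, 28}
B = {1, 2, 4, 10, 14, 19, 27, 28, 30}
Remove from A any elements in B
A \ B = {3, 6, 11, 13, 17, 18, 24}

A \ B = {3, 6, 11, 13, 17, 18, 24}


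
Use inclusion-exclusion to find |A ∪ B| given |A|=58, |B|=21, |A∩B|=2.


|A ∪ B| = |A| + |B| - |A ∩ B|
= 58 + 21 - 2
= 77

|A ∪ B| = 77


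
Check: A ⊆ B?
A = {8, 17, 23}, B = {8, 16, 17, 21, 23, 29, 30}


A ⊆ B means every element of A is in B.
All elements of A are in B.
So A ⊆ B.

Yes, A ⊆ B


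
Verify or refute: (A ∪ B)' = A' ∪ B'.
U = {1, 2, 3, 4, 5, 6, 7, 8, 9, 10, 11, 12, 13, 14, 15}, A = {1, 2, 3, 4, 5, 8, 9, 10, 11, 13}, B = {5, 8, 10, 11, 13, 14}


LHS: A ∪ B = {1, 2, 3, 4, 5, 8, 9, 10, 11, 13, 14}
(A ∪ B)' = U \ (A ∪ B) = {6, 7, 12, 15}
A' = {6, 7, 12, 14, 15}, B' = {1, 2, 3, 4, 6, 7, 9, 12, 15}
Claimed RHS: A' ∪ B' = {1, 2, 3, 4, 6, 7, 9, 12, 14, 15}
Identity is INVALID: LHS = {6, 7, 12, 15} but the RHS claimed here equals {1, 2, 3, 4, 6, 7, 9, 12, 14, 15}. The correct form is (A ∪ B)' = A' ∩ B'.

Identity is invalid: (A ∪ B)' = {6, 7, 12, 15} but A' ∪ B' = {1, 2, 3, 4, 6, 7, 9, 12, 14, 15}. The correct De Morgan law is (A ∪ B)' = A' ∩ B'.


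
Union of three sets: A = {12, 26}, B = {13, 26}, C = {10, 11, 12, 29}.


A ∪ B = {12, 13, 26}
(A ∪ B) ∪ C = {10, 11, 12, 13, 26, 29}

A ∪ B ∪ C = {10, 11, 12, 13, 26, 29}


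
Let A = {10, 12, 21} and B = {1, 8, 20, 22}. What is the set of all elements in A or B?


A ∪ B = all elements in A or B (or both)
A = {10, 12, 21}
B = {1, 8, 20, 22}
A ∪ B = {1, 8, 10, 12, 20, 21, 22}

A ∪ B = {1, 8, 10, 12, 20, 21, 22}


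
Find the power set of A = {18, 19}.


|A| = 2, so |P(A)| = 2^2 = 4
Enumerate subsets by cardinality (0 to 2):
∅, {18}, {19}, {18, 19}

P(A) has 4 subsets: ∅, {18}, {19}, {18, 19}


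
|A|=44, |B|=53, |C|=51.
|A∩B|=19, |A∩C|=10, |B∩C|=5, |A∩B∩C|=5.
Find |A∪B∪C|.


|A∪B∪C| = |A|+|B|+|C| - |A∩B|-|A∩C|-|B∩C| + |A∩B∩C|
= 44+53+51 - 19-10-5 + 5
= 148 - 34 + 5
= 119

|A ∪ B ∪ C| = 119


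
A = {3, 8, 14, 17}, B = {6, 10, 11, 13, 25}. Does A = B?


Two sets are equal iff they have exactly the same elements.
A = {3, 8, 14, 17}
B = {6, 10, 11, 13, 25}
Differences: {3, 6, 8, 10, 11, 13, 14, 17, 25}
A ≠ B

No, A ≠ B


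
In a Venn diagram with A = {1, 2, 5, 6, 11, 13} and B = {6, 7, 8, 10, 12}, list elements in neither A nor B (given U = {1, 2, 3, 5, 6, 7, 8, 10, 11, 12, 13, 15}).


A = {1, 2, 5, 6, 11, 13}
B = {6, 7, 8, 10, 12}
Region: in neither A nor B (given U = {1, 2, 3, 5, 6, 7, 8, 10, 11, 12, 13, 15})
Elements: {3, 15}

Elements in neither A nor B (given U = {1, 2, 3, 5, 6, 7, 8, 10, 11, 12, 13, 15}): {3, 15}


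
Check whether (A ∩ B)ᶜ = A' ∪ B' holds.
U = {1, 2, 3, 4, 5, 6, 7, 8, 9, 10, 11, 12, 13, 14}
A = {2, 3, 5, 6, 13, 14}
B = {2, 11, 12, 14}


LHS: A ∩ B = {2, 14}
(A ∩ B)' = U \ (A ∩ B) = {1, 3, 4, 5, 6, 7, 8, 9, 10, 11, 12, 13}
A' = {1, 4, 7, 8, 9, 10, 11, 12}, B' = {1, 3, 4, 5, 6, 7, 8, 9, 10, 13}
Claimed RHS: A' ∪ B' = {1, 3, 4, 5, 6, 7, 8, 9, 10, 11, 12, 13}
Identity is VALID: LHS = RHS = {1, 3, 4, 5, 6, 7, 8, 9, 10, 11, 12, 13} ✓

Identity is valid. (A ∩ B)' = A' ∪ B' = {1, 3, 4, 5, 6, 7, 8, 9, 10, 11, 12, 13}


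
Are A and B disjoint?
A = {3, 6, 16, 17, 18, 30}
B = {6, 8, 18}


Disjoint means A ∩ B = ∅.
A ∩ B = {6, 18}
A ∩ B ≠ ∅, so A and B are NOT disjoint.

No, A and B are not disjoint (A ∩ B = {6, 18})


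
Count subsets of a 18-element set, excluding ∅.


Total subsets = 2^n = 2^18 = 262144
Non-empty subsets exclude the empty set: 2^n - 1
= 262144 - 1
= 262143

Number of non-empty subsets = 262143


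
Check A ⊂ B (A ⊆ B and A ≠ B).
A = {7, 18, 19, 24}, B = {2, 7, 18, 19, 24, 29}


A ⊂ B requires: A ⊆ B AND A ≠ B.
A ⊆ B? Yes
A = B? No
A ⊂ B: Yes (A is a proper subset of B)

Yes, A ⊂ B


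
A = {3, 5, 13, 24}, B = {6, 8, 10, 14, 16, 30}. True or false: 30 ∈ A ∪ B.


A = {3, 5, 13, 24}, B = {6, 8, 10, 14, 16, 30}
A ∪ B = all elements in A or B
A ∪ B = {3, 5, 6, 8, 10, 13, 14, 16, 24, 30}
Checking if 30 ∈ A ∪ B
30 is in A ∪ B → True

30 ∈ A ∪ B


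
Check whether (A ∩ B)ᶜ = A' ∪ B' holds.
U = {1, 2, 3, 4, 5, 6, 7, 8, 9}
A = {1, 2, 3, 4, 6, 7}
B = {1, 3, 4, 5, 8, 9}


LHS: A ∩ B = {1, 3, 4}
(A ∩ B)' = U \ (A ∩ B) = {2, 5, 6, 7, 8, 9}
A' = {5, 8, 9}, B' = {2, 6, 7}
Claimed RHS: A' ∪ B' = {2, 5, 6, 7, 8, 9}
Identity is VALID: LHS = RHS = {2, 5, 6, 7, 8, 9} ✓

Identity is valid. (A ∩ B)' = A' ∪ B' = {2, 5, 6, 7, 8, 9}


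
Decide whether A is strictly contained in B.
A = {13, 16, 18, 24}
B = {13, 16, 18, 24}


A ⊂ B requires: A ⊆ B AND A ≠ B.
A ⊆ B? Yes
A = B? Yes
A = B, so A is not a PROPER subset.

No, A is not a proper subset of B


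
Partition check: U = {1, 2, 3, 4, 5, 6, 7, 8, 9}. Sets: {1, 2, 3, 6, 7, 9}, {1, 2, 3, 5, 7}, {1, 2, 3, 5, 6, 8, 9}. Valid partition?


A partition requires: (1) non-empty parts, (2) pairwise disjoint, (3) union = U
Parts: {1, 2, 3, 6, 7, 9}, {1, 2, 3, 5, 7}, {1, 2, 3, 5, 6, 8, 9}
Union of parts: {1, 2, 3, 5, 6, 7, 8, 9}
U = {1, 2, 3, 4, 5, 6, 7, 8, 9}
All non-empty? True
Pairwise disjoint? False
Covers U? False

No, not a valid partition


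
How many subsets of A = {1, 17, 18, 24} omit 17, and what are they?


A subset of A that omits 17 is a subset of A \ {17}, so there are 2^(n-1) = 2^3 = 8 of them.
Subsets excluding 17: ∅, {1}, {18}, {24}, {1, 18}, {1, 24}, {18, 24}, {1, 18, 24}

Subsets excluding 17 (8 total): ∅, {1}, {18}, {24}, {1, 18}, {1, 24}, {18, 24}, {1, 18, 24}


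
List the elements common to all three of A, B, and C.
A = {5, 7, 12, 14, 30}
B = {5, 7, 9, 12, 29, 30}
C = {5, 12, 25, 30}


A ∩ B = {5, 7, 12, 30}
(A ∩ B) ∩ C = {5, 12, 30}

A ∩ B ∩ C = {5, 12, 30}


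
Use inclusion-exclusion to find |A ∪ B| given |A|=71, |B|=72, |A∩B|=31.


|A ∪ B| = |A| + |B| - |A ∩ B|
= 71 + 72 - 31
= 112

|A ∪ B| = 112


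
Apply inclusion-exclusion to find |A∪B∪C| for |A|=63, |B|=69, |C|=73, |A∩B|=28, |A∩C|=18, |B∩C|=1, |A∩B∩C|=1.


|A∪B∪C| = |A|+|B|+|C| - |A∩B|-|A∩C|-|B∩C| + |A∩B∩C|
= 63+69+73 - 28-18-1 + 1
= 205 - 47 + 1
= 159

|A ∪ B ∪ C| = 159


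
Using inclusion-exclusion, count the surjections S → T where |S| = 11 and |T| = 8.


n = |S| = 11, k = |T| = 8. Surjections via inclusion-exclusion:
S(n,k) = Σ(-1)^i × C(k,i) × (k-i)^n, i=0 to k
i=0: (-1)^0×C(8,0)×8^11 = 8589934592
i=1: (-1)^1×C(8,1)×7^11 = -15818613944
i=2: (-1)^2×C(8,2)×6^11 = 10158317568
i=3: (-1)^3×C(8,3)×5^11 = -2734375000
i=4: (-1)^4×C(8,4)×4^11 = 293601280
i=5: (-1)^5×C(8,5)×3^11 = -9920232
i=6: (-1)^6×C(8,6)×2^11 = 57344
i=7: (-1)^7×C(8,7)×1^11 = -8
i=8: (-1)^8×C(8,8)×0^11 = 0
Total = 479001600

Number of surjections = 479001600


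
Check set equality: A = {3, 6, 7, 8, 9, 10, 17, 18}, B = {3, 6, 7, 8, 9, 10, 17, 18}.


Two sets are equal iff they have exactly the same elements.
A = {3, 6, 7, 8, 9, 10, 17, 18}
B = {3, 6, 7, 8, 9, 10, 17, 18}
Same elements → A = B

Yes, A = B


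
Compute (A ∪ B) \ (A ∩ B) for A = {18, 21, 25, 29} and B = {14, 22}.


A △ B = (A \ B) ∪ (B \ A) = elements in exactly one of A or B
A \ B = {18, 21, 25, 29}
B \ A = {14, 22}
A △ B = {14, 18, 21, 22, 25, 29}

A △ B = {14, 18, 21, 22, 25, 29}


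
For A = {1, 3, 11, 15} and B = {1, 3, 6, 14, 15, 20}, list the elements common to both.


A ∩ B = elements in both A and B
A = {1, 3, 11, 15}
B = {1, 3, 6, 14, 15, 20}
A ∩ B = {1, 3, 15}

A ∩ B = {1, 3, 15}


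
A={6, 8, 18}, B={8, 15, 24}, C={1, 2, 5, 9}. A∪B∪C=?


A ∪ B = {6, 8, 15, 18, 24}
(A ∪ B) ∪ C = {1, 2, 5, 6, 8, 9, 15, 18, 24}

A ∪ B ∪ C = {1, 2, 5, 6, 8, 9, 15, 18, 24}


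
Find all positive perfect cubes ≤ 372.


Checking each candidate:
Condition: positive perfect cubes ≤ 372
Result = {1, 8, 27, 64, 125, 216, 343}

{1, 8, 27, 64, 125, 216, 343}


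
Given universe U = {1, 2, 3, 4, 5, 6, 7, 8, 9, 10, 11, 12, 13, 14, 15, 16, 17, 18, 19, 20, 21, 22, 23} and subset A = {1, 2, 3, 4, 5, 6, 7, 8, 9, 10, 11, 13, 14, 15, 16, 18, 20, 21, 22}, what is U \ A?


Aᶜ = U \ A = elements in U but not in A
U = {1, 2, 3, 4, 5, 6, 7, 8, 9, 10, 11, 12, 13, 14, 15, 16, 17, 18, 19, 20, 21, 22, 23}
A = {1, 2, 3, 4, 5, 6, 7, 8, 9, 10, 11, 13, 14, 15, 16, 18, 20, 21, 22}
Aᶜ = {12, 17, 19, 23}

Aᶜ = {12, 17, 19, 23}


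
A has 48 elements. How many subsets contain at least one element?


Total subsets = 2^n = 2^48 = 281474976710656
Non-empty subsets exclude the empty set: 2^n - 1
= 281474976710656 - 1
= 281474976710655

Number of non-empty subsets = 281474976710655


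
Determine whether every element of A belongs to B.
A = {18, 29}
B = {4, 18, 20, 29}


A ⊆ B means every element of A is in B.
All elements of A are in B.
So A ⊆ B.

Yes, A ⊆ B


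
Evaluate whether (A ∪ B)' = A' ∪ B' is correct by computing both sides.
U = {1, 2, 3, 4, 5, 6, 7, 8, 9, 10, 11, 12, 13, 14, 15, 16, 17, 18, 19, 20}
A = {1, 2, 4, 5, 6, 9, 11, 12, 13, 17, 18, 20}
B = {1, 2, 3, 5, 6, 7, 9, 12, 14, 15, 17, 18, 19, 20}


LHS: A ∪ B = {1, 2, 3, 4, 5, 6, 7, 9, 11, 12, 13, 14, 15, 17, 18, 19, 20}
(A ∪ B)' = U \ (A ∪ B) = {8, 10, 16}
A' = {3, 7, 8, 10, 14, 15, 16, 19}, B' = {4, 8, 10, 11, 13, 16}
Claimed RHS: A' ∪ B' = {3, 4, 7, 8, 10, 11, 13, 14, 15, 16, 19}
Identity is INVALID: LHS = {8, 10, 16} but the RHS claimed here equals {3, 4, 7, 8, 10, 11, 13, 14, 15, 16, 19}. The correct form is (A ∪ B)' = A' ∩ B'.

Identity is invalid: (A ∪ B)' = {8, 10, 16} but A' ∪ B' = {3, 4, 7, 8, 10, 11, 13, 14, 15, 16, 19}. The correct De Morgan law is (A ∪ B)' = A' ∩ B'.


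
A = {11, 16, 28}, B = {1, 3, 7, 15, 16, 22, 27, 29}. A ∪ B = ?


A ∪ B = all elements in A or B (or both)
A = {11, 16, 28}
B = {1, 3, 7, 15, 16, 22, 27, 29}
A ∪ B = {1, 3, 7, 11, 15, 16, 22, 27, 28, 29}

A ∪ B = {1, 3, 7, 11, 15, 16, 22, 27, 28, 29}


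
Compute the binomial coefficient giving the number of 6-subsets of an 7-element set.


C(n,k) = n! / (k!(n-k)!)
C(7,6) = 7! / (6!1!)
= 7

C(7,6) = 7


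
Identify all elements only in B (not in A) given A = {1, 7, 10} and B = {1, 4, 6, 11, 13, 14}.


A = {1, 7, 10}
B = {1, 4, 6, 11, 13, 14}
Region: only in B (not in A)
Elements: {4, 6, 11, 13, 14}

Elements only in B (not in A): {4, 6, 11, 13, 14}


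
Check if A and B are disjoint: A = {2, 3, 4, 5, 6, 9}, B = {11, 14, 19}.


Disjoint means A ∩ B = ∅.
A ∩ B = ∅
A ∩ B = ∅, so A and B are disjoint.

Yes, A and B are disjoint


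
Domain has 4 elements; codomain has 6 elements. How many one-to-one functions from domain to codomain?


An injection sends each of |A| = 4 inputs to a distinct output in B.
# injections = |B|·(|B|-1)·…·(|B|-|A|+1) = 6! / (6 - 4)!
= 6 × 5 × 4 × 3
= 360

Number of injections = 360


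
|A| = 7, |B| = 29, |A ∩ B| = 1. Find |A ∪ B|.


|A ∪ B| = |A| + |B| - |A ∩ B|
= 7 + 29 - 1
= 35

|A ∪ B| = 35


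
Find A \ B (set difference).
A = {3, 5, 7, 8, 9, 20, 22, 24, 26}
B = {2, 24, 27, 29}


A \ B = elements in A but not in B
A = {3, 5, 7, 8, 9, 20, 22, 24, 26}
B = {2, 24, 27, 29}
Remove from A any elements in B
A \ B = {3, 5, 7, 8, 9, 20, 22, 26}

A \ B = {3, 5, 7, 8, 9, 20, 22, 26}


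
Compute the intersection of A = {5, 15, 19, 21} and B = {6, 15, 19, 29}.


A ∩ B = elements in both A and B
A = {5, 15, 19, 21}
B = {6, 15, 19, 29}
A ∩ B = {15, 19}

A ∩ B = {15, 19}


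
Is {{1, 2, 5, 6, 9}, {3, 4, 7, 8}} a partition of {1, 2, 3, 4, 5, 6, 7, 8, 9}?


A partition requires: (1) non-empty parts, (2) pairwise disjoint, (3) union = U
Parts: {1, 2, 5, 6, 9}, {3, 4, 7, 8}
Union of parts: {1, 2, 3, 4, 5, 6, 7, 8, 9}
U = {1, 2, 3, 4, 5, 6, 7, 8, 9}
All non-empty? True
Pairwise disjoint? True
Covers U? True

Yes, valid partition


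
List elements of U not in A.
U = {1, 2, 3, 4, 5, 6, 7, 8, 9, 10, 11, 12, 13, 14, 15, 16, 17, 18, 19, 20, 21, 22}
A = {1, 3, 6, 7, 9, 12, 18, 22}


Aᶜ = U \ A = elements in U but not in A
U = {1, 2, 3, 4, 5, 6, 7, 8, 9, 10, 11, 12, 13, 14, 15, 16, 17, 18, 19, 20, 21, 22}
A = {1, 3, 6, 7, 9, 12, 18, 22}
Aᶜ = {2, 4, 5, 8, 10, 11, 13, 14, 15, 16, 17, 19, 20, 21}

Aᶜ = {2, 4, 5, 8, 10, 11, 13, 14, 15, 16, 17, 19, 20, 21}


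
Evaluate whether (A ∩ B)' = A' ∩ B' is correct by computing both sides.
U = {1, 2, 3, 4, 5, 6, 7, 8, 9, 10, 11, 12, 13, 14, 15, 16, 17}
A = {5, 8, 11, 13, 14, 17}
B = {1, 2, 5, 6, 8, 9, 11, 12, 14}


LHS: A ∩ B = {5, 8, 11, 14}
(A ∩ B)' = U \ (A ∩ B) = {1, 2, 3, 4, 6, 7, 9, 10, 12, 13, 15, 16, 17}
A' = {1, 2, 3, 4, 6, 7, 9, 10, 12, 15, 16}, B' = {3, 4, 7, 10, 13, 15, 16, 17}
Claimed RHS: A' ∩ B' = {3, 4, 7, 10, 15, 16}
Identity is INVALID: LHS = {1, 2, 3, 4, 6, 7, 9, 10, 12, 13, 15, 16, 17} but the RHS claimed here equals {3, 4, 7, 10, 15, 16}. The correct form is (A ∩ B)' = A' ∪ B'.

Identity is invalid: (A ∩ B)' = {1, 2, 3, 4, 6, 7, 9, 10, 12, 13, 15, 16, 17} but A' ∩ B' = {3, 4, 7, 10, 15, 16}. The correct De Morgan law is (A ∩ B)' = A' ∪ B'.


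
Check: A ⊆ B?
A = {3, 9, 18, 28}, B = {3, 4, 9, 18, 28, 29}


A ⊆ B means every element of A is in B.
All elements of A are in B.
So A ⊆ B.

Yes, A ⊆ B


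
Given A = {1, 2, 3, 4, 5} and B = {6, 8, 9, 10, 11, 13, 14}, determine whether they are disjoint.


Disjoint means A ∩ B = ∅.
A ∩ B = ∅
A ∩ B = ∅, so A and B are disjoint.

Yes, A and B are disjoint


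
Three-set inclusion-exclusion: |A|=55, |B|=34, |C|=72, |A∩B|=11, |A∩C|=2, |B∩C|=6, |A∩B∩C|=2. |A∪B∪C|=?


|A∪B∪C| = |A|+|B|+|C| - |A∩B|-|A∩C|-|B∩C| + |A∩B∩C|
= 55+34+72 - 11-2-6 + 2
= 161 - 19 + 2
= 144

|A ∪ B ∪ C| = 144


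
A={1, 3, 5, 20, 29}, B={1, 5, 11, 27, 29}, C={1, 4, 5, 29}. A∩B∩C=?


A ∩ B = {1, 5, 29}
(A ∩ B) ∩ C = {1, 5, 29}

A ∩ B ∩ C = {1, 5, 29}


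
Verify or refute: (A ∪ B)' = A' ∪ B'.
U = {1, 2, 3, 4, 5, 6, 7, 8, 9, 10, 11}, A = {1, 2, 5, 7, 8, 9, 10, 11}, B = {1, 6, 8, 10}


LHS: A ∪ B = {1, 2, 5, 6, 7, 8, 9, 10, 11}
(A ∪ B)' = U \ (A ∪ B) = {3, 4}
A' = {3, 4, 6}, B' = {2, 3, 4, 5, 7, 9, 11}
Claimed RHS: A' ∪ B' = {2, 3, 4, 5, 6, 7, 9, 11}
Identity is INVALID: LHS = {3, 4} but the RHS claimed here equals {2, 3, 4, 5, 6, 7, 9, 11}. The correct form is (A ∪ B)' = A' ∩ B'.

Identity is invalid: (A ∪ B)' = {3, 4} but A' ∪ B' = {2, 3, 4, 5, 6, 7, 9, 11}. The correct De Morgan law is (A ∪ B)' = A' ∩ B'.


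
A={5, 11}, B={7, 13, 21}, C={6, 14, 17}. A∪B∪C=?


A ∪ B = {5, 7, 11, 13, 21}
(A ∪ B) ∪ C = {5, 6, 7, 11, 13, 14, 17, 21}

A ∪ B ∪ C = {5, 6, 7, 11, 13, 14, 17, 21}


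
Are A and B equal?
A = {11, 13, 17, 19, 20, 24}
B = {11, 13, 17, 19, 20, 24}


Two sets are equal iff they have exactly the same elements.
A = {11, 13, 17, 19, 20, 24}
B = {11, 13, 17, 19, 20, 24}
Same elements → A = B

Yes, A = B


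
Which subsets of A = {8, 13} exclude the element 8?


A subset of A that omits 8 is a subset of A \ {8}, so there are 2^(n-1) = 2^1 = 2 of them.
Subsets excluding 8: ∅, {13}

Subsets excluding 8 (2 total): ∅, {13}


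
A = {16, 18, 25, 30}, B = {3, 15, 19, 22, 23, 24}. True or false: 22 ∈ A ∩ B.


A = {16, 18, 25, 30}, B = {3, 15, 19, 22, 23, 24}
A ∩ B = elements in both A and B
A ∩ B = ∅
Checking if 22 ∈ A ∩ B
22 is not in A ∩ B → False

22 ∉ A ∩ B


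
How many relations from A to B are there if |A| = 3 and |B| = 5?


A relation from A to B is any subset of A × B.
|A × B| = 3 × 5 = 15
# relations = 2^|A × B| = 2^15 = 32768

Number of relations = 32768


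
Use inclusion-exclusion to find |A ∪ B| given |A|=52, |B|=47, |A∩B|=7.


|A ∪ B| = |A| + |B| - |A ∩ B|
= 52 + 47 - 7
= 92

|A ∪ B| = 92


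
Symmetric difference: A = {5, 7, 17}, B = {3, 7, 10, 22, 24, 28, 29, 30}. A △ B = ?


A △ B = (A \ B) ∪ (B \ A) = elements in exactly one of A or B
A \ B = {5, 17}
B \ A = {3, 10, 22, 24, 28, 29, 30}
A △ B = {3, 5, 10, 17, 22, 24, 28, 29, 30}

A △ B = {3, 5, 10, 17, 22, 24, 28, 29, 30}


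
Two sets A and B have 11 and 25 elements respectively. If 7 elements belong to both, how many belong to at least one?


|A ∪ B| = |A| + |B| - |A ∩ B|
= 11 + 25 - 7
= 29

|A ∪ B| = 29


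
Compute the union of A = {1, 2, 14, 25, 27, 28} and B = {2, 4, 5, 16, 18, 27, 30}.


A ∪ B = all elements in A or B (or both)
A = {1, 2, 14, 25, 27, 28}
B = {2, 4, 5, 16, 18, 27, 30}
A ∪ B = {1, 2, 4, 5, 14, 16, 18, 25, 27, 28, 30}

A ∪ B = {1, 2, 4, 5, 14, 16, 18, 25, 27, 28, 30}


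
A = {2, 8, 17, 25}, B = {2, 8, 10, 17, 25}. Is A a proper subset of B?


A ⊂ B requires: A ⊆ B AND A ≠ B.
A ⊆ B? Yes
A = B? No
A ⊂ B: Yes (A is a proper subset of B)

Yes, A ⊂ B


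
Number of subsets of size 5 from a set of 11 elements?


C(n,k) = n! / (k!(n-k)!)
C(11,5) = 11! / (5!6!)
= 462

C(11,5) = 462
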